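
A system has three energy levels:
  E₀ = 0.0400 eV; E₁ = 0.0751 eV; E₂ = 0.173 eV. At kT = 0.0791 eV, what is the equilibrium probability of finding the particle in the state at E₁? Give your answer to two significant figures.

Eᵢ/kT = 0.5057, 0.9494, 2.187.
Z = Σ e^(−Eᵢ/kT) = e^(−0.5057) + e^(−0.9494) + e^(−2.187) = 0.6031 + 0.3870 + 0.1123 = 1.102.
P₁ = e^(−E₁/kT) / Z = 0.3870/1.102 = 0.35.

0.35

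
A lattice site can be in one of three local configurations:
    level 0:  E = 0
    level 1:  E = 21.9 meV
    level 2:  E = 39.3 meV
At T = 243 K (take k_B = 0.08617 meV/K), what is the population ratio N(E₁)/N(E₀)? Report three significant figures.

k_BT = 0.08617 × 243 K = 20.939 meV.
n₁/n₀ = exp[−(E₁−E₀)/kT] = exp(−(21.9 meV)/(20.939 meV)) = exp(-1.0459) = 0.351.

0.351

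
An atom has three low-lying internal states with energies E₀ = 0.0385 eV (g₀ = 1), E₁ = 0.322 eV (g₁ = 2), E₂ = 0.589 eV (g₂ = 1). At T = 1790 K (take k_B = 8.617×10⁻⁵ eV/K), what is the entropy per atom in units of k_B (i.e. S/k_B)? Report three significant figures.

k_BT = 8.617×10⁻⁵ × 1790 K = 0.15424 eV.
Eᵢ/kT = 0.24961, 2.0877, 3.8187.
Z = Σ gᵢe^(−Eᵢ/kT) = 1·e^(−0.24961) + 2·e^(−2.0877) + 1·e^(−3.8187) = 0.77910 + 0.24794 + 0.021956 = 1.0490.
⟨E⟩ = Σ EᵢPᵢ = 0.11703 eV.
S/k_B = ln Z + ⟨E⟩/kT = ln(1.0490) + 0.11703/0.15424 = 0.047837 + 0.75875 = 0.807.

0.807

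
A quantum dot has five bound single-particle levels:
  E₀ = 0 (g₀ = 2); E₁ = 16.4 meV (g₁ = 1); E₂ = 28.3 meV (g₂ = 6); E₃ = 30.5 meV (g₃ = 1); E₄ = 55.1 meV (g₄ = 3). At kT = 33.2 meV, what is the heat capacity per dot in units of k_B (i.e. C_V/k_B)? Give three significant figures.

0.256

Eᵢ/kT = 0, 0.49398, 0.85241, 0.91867, 1.6596.
Z = Σ gᵢe^(−Eᵢ/kT) = 2·e^(−0) + 1·e^(−0.49398) + 6·e^(−0.85241) + 1·e^(−0.91867) + 3·e^(−1.6596) = 2.0000 + 0.61019 + 2.5583 + 0.39905 + 0.57065 = 6.1382.
⟨E⟩ = 20.531 meV, ⟨E²⟩ = 703.26 meV².
C_V/k_B = (⟨E²⟩ − ⟨E⟩²)/(kT)² = (703.26 − 421.52)/1102.2 = 0.256.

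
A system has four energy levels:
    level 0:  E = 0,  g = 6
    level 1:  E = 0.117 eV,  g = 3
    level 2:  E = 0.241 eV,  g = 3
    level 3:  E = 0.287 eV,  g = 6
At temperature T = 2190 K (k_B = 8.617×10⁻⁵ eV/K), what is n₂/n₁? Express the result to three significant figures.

0.518

k_BT = 8.617×10⁻⁵ × 2190 K = 0.18871 eV.
n₂/n₁ = (g₂/g₁) exp[−(E₂−E₁)/kT] = (3/3) × exp(−(0.124 eV)/(0.18871 eV)) = (3/3) × exp(-0.65709) = 0.518.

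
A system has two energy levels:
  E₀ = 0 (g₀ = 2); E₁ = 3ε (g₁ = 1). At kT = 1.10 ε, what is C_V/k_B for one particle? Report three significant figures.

0.228

Eᵢ/kT = 0, 2.7273.
Z = Σ gᵢe^(−Eᵢ/kT) = 2·e^(−0) + 1·e^(−2.7273) = 2.0000 + 0.065396 = 2.0654.
⟨E⟩ = 0.094988 ε, ⟨E²⟩ = 0.28496 ε².
C_V/k_B = (⟨E²⟩ − ⟨E⟩²)/(kT)² = (0.28496 − 0.0090227)/1.2100 = 0.228.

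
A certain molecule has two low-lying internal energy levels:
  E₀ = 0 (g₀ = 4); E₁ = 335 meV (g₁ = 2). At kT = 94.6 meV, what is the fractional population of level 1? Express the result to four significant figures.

Eᵢ/kT = 0, 3.54123.
Z = Σ gᵢe^(−Eᵢ/kT) = 4·e^(−0) + 2·e^(−3.54123) = 4.00000 + 0.0579553 = 4.05796.
P₁ = g₁ e^(−E₁/kT) / Z = 0.0579553/4.05796 = 0.01428.

0.01428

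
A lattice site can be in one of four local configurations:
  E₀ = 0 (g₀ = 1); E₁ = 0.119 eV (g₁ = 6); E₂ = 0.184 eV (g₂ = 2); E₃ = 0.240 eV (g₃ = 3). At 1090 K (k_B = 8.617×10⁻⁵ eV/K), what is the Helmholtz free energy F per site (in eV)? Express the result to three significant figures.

-0.109 eV

k_BT = 8.617×10⁻⁵ × 1090 K = 0.093925 eV.
Eᵢ/kT = 0, 1.2670, 1.9590, 2.5552.
Z = Σ gᵢe^(−Eᵢ/kT) = 1·e^(−0) + 6·e^(−1.2670) + 2·e^(−1.9590) + 3·e^(−2.5552) = 1.0000 + 1.6901 + 0.28200 + 0.23303 = 3.2051.
F = −kT ln Z = −0.093925 × ln(3.2051) = −0.093925 × 1.1647 = -0.109 eV.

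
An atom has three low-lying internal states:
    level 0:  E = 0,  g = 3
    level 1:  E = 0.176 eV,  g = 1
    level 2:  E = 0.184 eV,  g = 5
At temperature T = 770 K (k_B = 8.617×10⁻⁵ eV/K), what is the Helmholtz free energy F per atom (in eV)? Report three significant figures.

-0.0809 eV

k_BT = 8.617×10⁻⁵ × 770 K = 0.066351 eV.
Eᵢ/kT = 0, 2.6526, 2.7731.
Z = Σ gᵢe^(−Eᵢ/kT) = 3·e^(−0) + 1·e^(−2.6526) + 5·e^(−2.7731) = 3.0000 + 0.070468 + 0.31234 = 3.3828.
F = −kT ln Z = −0.066351 × ln(3.3828) = −0.066351 × 1.2187 = -0.0809 eV.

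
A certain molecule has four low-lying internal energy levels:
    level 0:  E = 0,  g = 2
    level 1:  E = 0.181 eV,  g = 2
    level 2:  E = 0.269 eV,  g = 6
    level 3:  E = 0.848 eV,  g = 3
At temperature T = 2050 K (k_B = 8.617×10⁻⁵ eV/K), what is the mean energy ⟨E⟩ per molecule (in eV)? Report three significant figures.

k_BT = 8.617×10⁻⁵ × 2050 K = 0.17665 eV.
Eᵢ/kT = 0, 1.0246, 1.5228, 4.8005.
Z = Σ gᵢe^(−Eᵢ/kT) = 2·e^(−0) + 2·e^(−1.0246) + 6·e^(−1.5228) + 3·e^(−4.8005) = 2.0000 + 0.71788 + 1.3086 + 0.024677 = 4.0512.
⟨E⟩ = Σ Eᵢ gᵢe^(−Eᵢ/kT) / Z = (0·2.0000 + 0.181·0.71788 + 0.269·1.3086 + 0.848·0.024677) / 4.0512 = 0.124 eV.

0.124 eV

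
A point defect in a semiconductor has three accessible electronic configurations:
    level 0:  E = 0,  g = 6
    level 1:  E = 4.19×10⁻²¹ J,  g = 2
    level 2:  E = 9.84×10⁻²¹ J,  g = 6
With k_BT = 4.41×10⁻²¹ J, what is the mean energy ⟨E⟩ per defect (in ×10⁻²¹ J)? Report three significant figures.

Eᵢ/kT = 0, 0.95011, 2.2313.
Z = Σ gᵢe^(−Eᵢ/kT) = 6·e^(−0) + 2·e^(−0.95011) + 6·e^(−2.2313) = 6.0000 + 0.77340 + 0.64433 = 7.4177.
⟨E⟩ = Σ Eᵢ gᵢe^(−Eᵢ/kT) / Z = (0·6.0000 + 4.19·0.77340 + 9.84·0.64433) / 7.4177 = 1.29 ×10⁻²¹ J.

1.29 ×10⁻²¹ J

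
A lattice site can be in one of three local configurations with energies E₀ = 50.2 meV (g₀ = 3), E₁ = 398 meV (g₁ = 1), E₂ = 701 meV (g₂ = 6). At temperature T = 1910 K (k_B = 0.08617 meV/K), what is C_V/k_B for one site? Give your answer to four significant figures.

0.6745

k_BT = 0.08617 × 1910 K = 164.585 meV.
Eᵢ/kT = 0.305010, 2.41820, 4.25920.
Z = Σ gᵢe^(−Eᵢ/kT) = 3·e^(−0.305010) + 1·e^(−2.41820) + 6·e^(−4.25920) = 2.21135 + 0.0890818 + 0.0848016 = 2.38523.
⟨E⟩ = 86.3272 meV, ⟨E²⟩ = 25723.0 meV².
C_V/k_B = (⟨E²⟩ − ⟨E⟩²)/(kT)² = (25723.0 − 7452.39)/27088.2 = 0.6745.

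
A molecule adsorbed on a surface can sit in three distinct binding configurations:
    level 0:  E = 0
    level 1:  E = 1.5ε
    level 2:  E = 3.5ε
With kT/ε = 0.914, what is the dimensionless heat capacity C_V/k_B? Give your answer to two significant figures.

Eᵢ/kT = 0, 1.641, 3.829.
Z = Σ e^(−Eᵢ/kT) = e^(−0) + e^(−1.641) + e^(−3.829) = 1.000 + 0.1938 + 0.02173 = 1.216.
⟨E⟩ = 0.3016 ε, ⟨E²⟩ = 0.5775 ε².
C_V/k_B = (⟨E²⟩ − ⟨E⟩²)/(kT)² = (0.5775 − 0.09096)/0.8354 = 0.58.

0.58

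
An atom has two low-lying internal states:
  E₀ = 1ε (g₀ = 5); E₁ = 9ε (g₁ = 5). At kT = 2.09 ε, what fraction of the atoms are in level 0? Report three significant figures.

0.979

Eᵢ/kT = 0.47847, 4.3062.
Z = Σ gᵢe^(−Eᵢ/kT) = 5·e^(−0.47847) + 5·e^(−4.3062) = 3.0987 + 0.067423 = 3.1661.
P₀ = g₀ e^(−E₀/kT) / Z = 3.0987/3.1661 = 0.979.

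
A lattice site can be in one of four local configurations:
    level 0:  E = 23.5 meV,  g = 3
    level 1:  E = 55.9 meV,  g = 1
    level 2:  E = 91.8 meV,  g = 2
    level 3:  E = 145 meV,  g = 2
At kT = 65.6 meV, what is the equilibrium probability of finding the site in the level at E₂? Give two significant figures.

Eᵢ/kT = 0.3582, 0.8521, 1.399, 2.210.
Z = Σ gᵢe^(−Eᵢ/kT) = 3·e^(−0.3582) + 1·e^(−0.8521) + 2·e^(−1.399) + 2·e^(−2.210) = 2.097 + 0.4265 + 0.4937 + 0.2194 = 3.237.
P₂ = g₂ e^(−E₂/kT) / Z = 0.4937/3.237 = 0.15.

0.15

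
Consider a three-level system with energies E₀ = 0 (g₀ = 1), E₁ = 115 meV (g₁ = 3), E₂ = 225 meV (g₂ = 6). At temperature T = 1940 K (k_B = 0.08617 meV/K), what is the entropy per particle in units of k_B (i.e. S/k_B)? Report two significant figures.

k_BT = 0.08617 × 1940 K = 167.2 meV.
Eᵢ/kT = 0, 0.6878, 1.346.
Z = Σ gᵢe^(−Eᵢ/kT) = 1·e^(−0) + 3·e^(−0.6878) + 6·e^(−1.346) = 1.000 + 1.508 + 1.562 = 4.070.
⟨E⟩ = Σ EᵢPᵢ = 129.0 meV.
S/k_B = ln Z + ⟨E⟩/kT = ln(4.070) + 129.0/167.2 = 1.404 + 0.7715 = 2.2.

2.2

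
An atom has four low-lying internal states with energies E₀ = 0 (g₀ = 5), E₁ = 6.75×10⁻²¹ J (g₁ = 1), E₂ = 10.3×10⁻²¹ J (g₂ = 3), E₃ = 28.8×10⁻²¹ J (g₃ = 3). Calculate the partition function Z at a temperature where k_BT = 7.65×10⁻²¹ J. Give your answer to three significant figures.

Z = 6.26

Eᵢ/kT = 0, 0.88235, 1.3464, 3.7647.
Z = Σ gᵢe^(−Eᵢ/kT) = 5·e^(−0) + 1·e^(−0.88235) + 3·e^(−1.3464) + 3·e^(−3.7647) = 5.0000 + 0.41381 + 0.78053 + 0.069524 = 6.2639.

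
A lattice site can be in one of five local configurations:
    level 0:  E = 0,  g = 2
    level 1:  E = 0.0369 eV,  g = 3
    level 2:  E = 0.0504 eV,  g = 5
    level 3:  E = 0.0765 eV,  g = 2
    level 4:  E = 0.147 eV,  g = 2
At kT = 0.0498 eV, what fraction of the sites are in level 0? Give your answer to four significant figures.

0.3459

Eᵢ/kT = 0, 0.740964, 1.01205, 1.53614, 2.95181.
Z = Σ gᵢe^(−Eᵢ/kT) = 2·e^(−0) + 3·e^(−0.740964) + 5·e^(−1.01205) + 2·e^(−1.53614) + 2·e^(−2.95181) = 2.00000 + 1.42996 + 1.81737 + 0.430420 + 0.104490 = 5.78224.
P₀ = g₀ e^(−E₀/kT) / Z = 2.00000/5.78224 = 0.3459.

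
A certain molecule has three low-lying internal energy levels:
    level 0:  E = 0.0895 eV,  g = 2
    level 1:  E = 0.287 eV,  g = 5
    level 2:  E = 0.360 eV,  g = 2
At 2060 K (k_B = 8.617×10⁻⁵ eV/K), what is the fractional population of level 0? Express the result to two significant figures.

k_BT = 8.617×10⁻⁵ × 2060 K = 0.1775 eV.
Eᵢ/kT = 0.5042, 1.617, 2.028.
Z = Σ gᵢe^(−Eᵢ/kT) = 2·e^(−0.5042) + 5·e^(−1.617) + 2·e^(−2.028) = 1.208 + 0.9925 + 0.2632 = 2.464.
P₀ = g₀ e^(−E₀/kT) / Z = 1.208/2.464 = 0.49.

0.49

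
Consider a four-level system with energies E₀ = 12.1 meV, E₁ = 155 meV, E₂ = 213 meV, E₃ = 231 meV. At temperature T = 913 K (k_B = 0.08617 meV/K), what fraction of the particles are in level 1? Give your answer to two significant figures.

0.12

k_BT = 0.08617 × 913 K = 78.67 meV.
Eᵢ/kT = 0.1538, 1.970, 2.708, 2.936.
Z = Σ e^(−Eᵢ/kT) = e^(−0.1538) + e^(−1.970) + e^(−2.708) + e^(−2.936) = 0.8574 + 0.1395 + 0.06667 + 0.05308 = 1.117.
P₁ = e^(−E₁/kT) / Z = 0.1395/1.117 = 0.12.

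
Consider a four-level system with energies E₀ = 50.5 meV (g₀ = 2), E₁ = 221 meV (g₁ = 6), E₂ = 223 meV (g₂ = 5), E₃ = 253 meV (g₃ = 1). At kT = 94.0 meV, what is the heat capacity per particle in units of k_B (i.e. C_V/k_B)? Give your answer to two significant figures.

Eᵢ/kT = 0.5372, 2.351, 2.372, 2.691.
Z = Σ gᵢe^(−Eᵢ/kT) = 2·e^(−0.5372) + 6·e^(−2.351) + 5·e^(−2.372) + 1·e^(−2.691) = 1.169 + 0.5716 + 0.4665 + 0.06781 = 2.275.
⟨E⟩ = 134.7 meV, ⟨E²⟩ = 25690 meV².
C_V/k_B = (⟨E²⟩ − ⟨E⟩²)/(kT)² = (25690 − 18140)/8836 = 0.85.

0.85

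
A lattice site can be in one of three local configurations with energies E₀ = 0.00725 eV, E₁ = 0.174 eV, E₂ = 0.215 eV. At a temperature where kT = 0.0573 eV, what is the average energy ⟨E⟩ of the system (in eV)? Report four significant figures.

0.02077 eV

Eᵢ/kT = 0.126527, 3.03665, 3.75218.
Z = Σ e^(−Eᵢ/kT) = e^(−0.126527) + e^(−3.03665) + e^(−3.75218) = 0.881150 + 0.0479954 + 0.0234665 = 0.952612.
⟨E⟩ = Σ Eᵢ e^(−Eᵢ/kT) / Z = (0.00725·0.881150 + 0.174·0.0479954 + 0.215·0.0234665) / 0.952612 = 0.02077 eV.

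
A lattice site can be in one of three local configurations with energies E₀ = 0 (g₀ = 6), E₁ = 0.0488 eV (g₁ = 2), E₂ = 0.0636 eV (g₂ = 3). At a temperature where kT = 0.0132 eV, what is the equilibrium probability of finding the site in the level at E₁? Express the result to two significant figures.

Eᵢ/kT = 0, 3.697, 4.818.
Z = Σ gᵢe^(−Eᵢ/kT) = 6·e^(−0) + 2·e^(−3.697) + 3·e^(−4.818) = 6.000 + 0.04960 + 0.02425 = 6.074.
P₁ = g₁ e^(−E₁/kT) / Z = 0.04960/6.074 = 0.0082.

0.0082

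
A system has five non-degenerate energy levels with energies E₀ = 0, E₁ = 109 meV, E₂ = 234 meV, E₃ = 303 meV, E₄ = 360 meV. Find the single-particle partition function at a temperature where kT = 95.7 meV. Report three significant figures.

Z = 1.47

Eᵢ/kT = 0, 1.1390, 2.4451, 3.1661, 3.7618.
Z = Σ e^(−Eᵢ/kT) = e^(−0) + e^(−1.1390) + e^(−2.4451) + e^(−3.1661) + e^(−3.7618) = 1.0000 + 0.32014 + 0.086717 + 0.042168 + 0.023242 = 1.4723.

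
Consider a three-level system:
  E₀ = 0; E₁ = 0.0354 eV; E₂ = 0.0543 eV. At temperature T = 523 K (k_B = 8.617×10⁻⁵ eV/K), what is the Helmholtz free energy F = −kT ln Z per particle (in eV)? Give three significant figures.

-0.0254 eV

k_BT = 8.617×10⁻⁵ × 523 K = 0.045067 eV.
Eᵢ/kT = 0, 0.78550, 1.2049.
Z = Σ e^(−Eᵢ/kT) = e^(−0) + e^(−0.78550) + e^(−1.2049) = 1.0000 + 0.45589 + 0.29972 = 1.7556.
F = −kT ln Z = −0.045067 × ln(1.7556) = −0.045067 × 0.56281 = -0.0254 eV.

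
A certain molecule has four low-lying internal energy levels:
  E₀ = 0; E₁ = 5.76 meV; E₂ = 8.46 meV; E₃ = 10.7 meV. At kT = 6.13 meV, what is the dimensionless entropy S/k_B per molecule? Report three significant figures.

1.16

Eᵢ/kT = 0, 0.93964, 1.3801, 1.7455.
Z = Σ e^(−Eᵢ/kT) = e^(−0) + e^(−0.93964) + e^(−1.3801) + e^(−1.7455) = 1.0000 + 0.39077 + 0.25155 + 0.17456 = 1.8169.
⟨E⟩ = Σ EᵢPᵢ = 3.4381 meV.
S/k_B = ln Z + ⟨E⟩/kT = ln(1.8169) + 3.4381/6.13 = 0.59713 + 0.56086 = 1.16.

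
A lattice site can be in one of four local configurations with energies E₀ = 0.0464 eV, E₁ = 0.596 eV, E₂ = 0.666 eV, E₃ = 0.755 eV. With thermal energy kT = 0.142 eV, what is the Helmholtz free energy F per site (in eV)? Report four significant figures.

0.04078 eV

Eᵢ/kT = 0.326761, 4.19718, 4.69014, 5.31690.
Z = Σ e^(−Eᵢ/kT) = e^(−0.326761) + e^(−4.19718) + e^(−4.69014) + e^(−5.31690) = 0.721256 + 0.0150379 + 0.00918540 + 0.00490794 = 0.750387.
F = −kT ln Z = −0.142 × ln(0.750387) = −0.142 × -0.287166 = 0.04078 eV.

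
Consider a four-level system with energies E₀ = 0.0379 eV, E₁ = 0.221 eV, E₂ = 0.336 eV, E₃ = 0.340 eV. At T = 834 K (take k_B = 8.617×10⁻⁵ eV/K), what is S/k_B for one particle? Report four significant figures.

0.3989

k_BT = 8.617×10⁻⁵ × 834 K = 0.0718658 eV.
Eᵢ/kT = 0.527372, 3.07518, 4.67538, 4.73104.
Z = Σ e^(−Eᵢ/kT) = e^(−0.527372) + e^(−3.07518) + e^(−4.67538) + e^(−4.73104) = 0.590154 + 0.0461813 + 0.00932198 + 0.00881730 = 0.654475.
⟨E⟩ = Σ EᵢPᵢ = 0.0591359 eV.
S/k_B = ln Z + ⟨E⟩/kT = ln(0.654475) + 0.0591359/0.0718658 = -0.423922 + 0.822866 = 0.3989.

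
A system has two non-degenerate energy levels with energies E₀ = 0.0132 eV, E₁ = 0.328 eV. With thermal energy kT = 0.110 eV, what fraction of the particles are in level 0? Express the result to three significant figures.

Eᵢ/kT = 0.12000, 2.9818.
Z = Σ e^(−Eᵢ/kT) = e^(−0.12000) + e^(−2.9818) = 0.88692 + 0.050701 = 0.93762.
P₀ = e^(−E₀/kT) / Z = 0.88692/0.93762 = 0.946.

0.946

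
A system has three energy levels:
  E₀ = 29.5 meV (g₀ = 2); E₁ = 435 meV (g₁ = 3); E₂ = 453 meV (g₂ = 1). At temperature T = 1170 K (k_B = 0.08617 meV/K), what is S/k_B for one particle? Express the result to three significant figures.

0.862

k_BT = 0.08617 × 1170 K = 100.82 meV.
Eᵢ/kT = 0.29260, 4.3146, 4.4932.
Z = Σ gᵢe^(−Eᵢ/kT) = 2·e^(−0.29260) + 3·e^(−4.3146) + 1·e^(−4.4932) = 1.4926 + 0.040116 + 0.011185 = 1.5439.
⟨E⟩ = Σ EᵢPᵢ = 43.104 meV.
S/k_B = ln Z + ⟨E⟩/kT = ln(1.5439) + 43.104/100.82 = 0.43431 + 0.42753 = 0.862.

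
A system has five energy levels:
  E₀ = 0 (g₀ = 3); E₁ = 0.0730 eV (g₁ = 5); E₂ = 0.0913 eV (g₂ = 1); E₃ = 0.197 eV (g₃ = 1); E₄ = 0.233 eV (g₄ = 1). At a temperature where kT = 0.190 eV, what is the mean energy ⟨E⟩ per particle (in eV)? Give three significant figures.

0.0578 eV

Eᵢ/kT = 0, 0.38421, 0.48053, 1.0368, 1.2263.
Z = Σ gᵢe^(−Eᵢ/kT) = 3·e^(−0) + 5·e^(−0.38421) + 1·e^(−0.48053) + 1·e^(−1.0368) + 1·e^(−1.2263) = 3.0000 + 3.4049 + 0.61846 + 0.35459 + 0.29338 = 7.6713.
⟨E⟩ = Σ Eᵢ gᵢe^(−Eᵢ/kT) / Z = (0·3.0000 + 0.0730·3.4049 + 0.0913·0.61846 + 0.197·0.35459 + 0.233·0.29338) / 7.6713 = 0.0578 eV.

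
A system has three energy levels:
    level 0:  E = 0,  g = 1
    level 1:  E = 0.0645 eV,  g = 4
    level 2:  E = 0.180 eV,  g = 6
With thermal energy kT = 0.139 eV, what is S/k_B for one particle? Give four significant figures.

Eᵢ/kT = 0, 0.464029, 1.29496.
Z = Σ gᵢe^(−Eᵢ/kT) = 1·e^(−0) + 4·e^(−0.464029) + 6·e^(−1.29496) = 1.00000 + 2.51498 + 1.64345 = 5.15843.
⟨E⟩ = Σ EᵢPᵢ = 0.0887939 eV.
S/k_B = ln Z + ⟨E⟩/kT = ln(5.15843) + 0.0887939/0.139 = 1.64063 + 0.638805 = 2.279.

2.279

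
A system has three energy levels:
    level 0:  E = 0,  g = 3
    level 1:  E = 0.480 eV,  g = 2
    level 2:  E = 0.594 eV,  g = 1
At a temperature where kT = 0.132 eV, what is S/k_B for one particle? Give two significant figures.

1.2

Eᵢ/kT = 0, 3.636, 4.500.
Z = Σ gᵢe^(−Eᵢ/kT) = 3·e^(−0) + 2·e^(−3.636) + 1·e^(−4.500) = 3.000 + 0.05272 + 0.01111 = 3.064.
⟨E⟩ = Σ EᵢPᵢ = 0.01041 eV.
S/k_B = ln Z + ⟨E⟩/kT = ln(3.064) + 0.01041/0.132 = 1.120 + 0.07886 = 1.2.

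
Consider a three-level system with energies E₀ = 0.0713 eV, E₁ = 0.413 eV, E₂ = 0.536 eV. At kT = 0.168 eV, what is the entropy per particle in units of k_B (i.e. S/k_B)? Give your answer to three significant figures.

Eᵢ/kT = 0.42440, 2.4583, 3.1905.
Z = Σ e^(−Eᵢ/kT) = e^(−0.42440) + e^(−2.4583) + e^(−3.1905) = 0.65416 + 0.085580 + 0.041151 = 0.78089.
⟨E⟩ = Σ EᵢPᵢ = 0.13324 eV.
S/k_B = ln Z + ⟨E⟩/kT = ln(0.78089) + 0.13324/0.168 = -0.24732 + 0.79310 = 0.546.

0.546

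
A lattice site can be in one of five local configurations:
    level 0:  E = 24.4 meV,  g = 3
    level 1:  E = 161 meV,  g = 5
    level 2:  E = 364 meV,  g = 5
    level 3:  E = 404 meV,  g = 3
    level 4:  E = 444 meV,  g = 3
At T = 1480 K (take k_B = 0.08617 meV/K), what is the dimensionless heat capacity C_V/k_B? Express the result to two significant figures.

k_BT = 0.08617 × 1480 K = 127.5 meV.
Eᵢ/kT = 0.1914, 1.263, 2.855, 3.169, 3.482.
Z = Σ gᵢe^(−Eᵢ/kT) = 3·e^(−0.1914) + 5·e^(−1.263) + 5·e^(−2.855) + 3·e^(−3.169) + 3·e^(−3.482) = 2.477 + 1.414 + 0.2878 + 0.1261 + 0.09224 = 4.397.
⟨E⟩ = 110.2 meV, ⟨E²⟩ = 26160 meV².
C_V/k_B = (⟨E²⟩ − ⟨E⟩²)/(kT)² = (26160 − 12140)/16260 = 0.86.

0.86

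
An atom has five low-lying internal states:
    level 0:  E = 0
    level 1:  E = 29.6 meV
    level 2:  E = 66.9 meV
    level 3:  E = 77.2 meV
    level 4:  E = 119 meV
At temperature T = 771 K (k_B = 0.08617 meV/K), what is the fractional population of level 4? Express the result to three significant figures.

0.0671

k_BT = 0.08617 × 771 K = 66.437 meV.
Eᵢ/kT = 0, 0.44553, 1.0070, 1.1620, 1.7912.
Z = Σ e^(−Eᵢ/kT) = e^(−0) + e^(−0.44553) + e^(−1.0070) + e^(−1.1620) + e^(−1.7912) = 1.0000 + 0.64048 + 0.36531 + 0.31286 + 0.16676 = 2.4854.
P₄ = e^(−E₄/kT) / Z = 0.16676/2.4854 = 0.0671.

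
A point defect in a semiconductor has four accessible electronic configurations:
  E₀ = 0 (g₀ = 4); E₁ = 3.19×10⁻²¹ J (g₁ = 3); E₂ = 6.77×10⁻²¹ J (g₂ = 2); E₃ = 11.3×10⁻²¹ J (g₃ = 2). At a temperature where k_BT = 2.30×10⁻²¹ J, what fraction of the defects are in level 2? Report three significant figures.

0.0216

Eᵢ/kT = 0, 1.3870, 2.9435, 4.9130.
Z = Σ gᵢe^(−Eᵢ/kT) = 4·e^(−0) + 3·e^(−1.3870) + 2·e^(−2.9435) + 2·e^(−4.9130) = 4.0000 + 0.74947 + 0.10536 + 0.014701 = 4.8695.
P₂ = g₂ e^(−E₂/kT) / Z = 0.10536/4.8695 = 0.0216.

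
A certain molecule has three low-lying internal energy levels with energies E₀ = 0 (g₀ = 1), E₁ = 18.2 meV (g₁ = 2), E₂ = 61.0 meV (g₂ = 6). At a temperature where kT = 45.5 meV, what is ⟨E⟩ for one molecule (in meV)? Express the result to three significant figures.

30.7 meV

Eᵢ/kT = 0, 0.40000, 1.3407.
Z = Σ gᵢe^(−Eᵢ/kT) = 1·e^(−0) + 2·e^(−0.40000) + 6·e^(−1.3407) = 1.0000 + 1.3406 + 1.5700 = 3.9106.
⟨E⟩ = Σ Eᵢ gᵢe^(−Eᵢ/kT) / Z = (0·1.0000 + 18.2·1.3406 + 61.0·1.5700) / 3.9106 = 30.7 meV.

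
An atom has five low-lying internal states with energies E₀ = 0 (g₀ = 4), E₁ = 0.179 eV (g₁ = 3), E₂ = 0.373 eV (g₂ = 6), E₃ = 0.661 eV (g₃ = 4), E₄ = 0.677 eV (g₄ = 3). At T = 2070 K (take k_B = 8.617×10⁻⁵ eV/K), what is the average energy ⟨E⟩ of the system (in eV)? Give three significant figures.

k_BT = 8.617×10⁻⁵ × 2070 K = 0.17837 eV.
Eᵢ/kT = 0, 1.0035, 2.0912, 3.7058, 3.7955.
Z = Σ gᵢe^(−Eᵢ/kT) = 4·e^(−0) + 3·e^(−1.0035) + 6·e^(−2.0912) + 4·e^(−3.7058) + 3·e^(−3.7955) = 4.0000 + 1.0998 + 0.74123 + 0.098322 + 0.067415 = 6.0068.
⟨E⟩ = Σ Eᵢ gᵢe^(−Eᵢ/kT) / Z = (0·4.0000 + 0.179·1.0998 + 0.373·0.74123 + 0.661·0.098322 + 0.677·0.067415) / 6.0068 = 0.0972 eV.

0.0972 eV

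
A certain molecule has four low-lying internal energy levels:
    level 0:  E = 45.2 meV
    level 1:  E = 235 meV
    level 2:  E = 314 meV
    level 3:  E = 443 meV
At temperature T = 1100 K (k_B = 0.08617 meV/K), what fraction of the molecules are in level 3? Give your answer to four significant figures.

k_BT = 0.08617 × 1100 K = 94.7870 meV.
Eᵢ/kT = 0.476859, 2.47924, 3.31269, 4.67364.
Z = Σ e^(−Eᵢ/kT) = e^(−0.476859) + e^(−2.47924) + e^(−3.31269) + e^(−4.67364) = 0.620730 + 0.0838069 + 0.0364181 + 0.00933822 = 0.750293.
P₃ = e^(−E₃/kT) / Z = 0.00933822/0.750293 = 0.01245.

0.01245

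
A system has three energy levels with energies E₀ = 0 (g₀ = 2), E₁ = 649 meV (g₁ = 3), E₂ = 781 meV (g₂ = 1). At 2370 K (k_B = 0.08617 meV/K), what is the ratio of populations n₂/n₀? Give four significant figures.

0.01092

k_BT = 0.08617 × 2370 K = 204.223 meV.
n₂/n₀ = (g₂/g₀) exp[−(E₂−E₀)/kT] = (1/2) × exp(−(781 meV)/(204.223 meV)) = (1/2) × exp(-3.82425) = 0.01092.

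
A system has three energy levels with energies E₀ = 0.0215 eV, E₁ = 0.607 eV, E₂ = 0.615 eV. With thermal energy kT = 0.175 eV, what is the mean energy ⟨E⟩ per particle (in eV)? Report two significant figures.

Eᵢ/kT = 0.1229, 3.469, 3.514.
Z = Σ e^(−Eᵢ/kT) = e^(−0.1229) + e^(−3.469) + e^(−3.514) = 0.8844 + 0.03115 + 0.02978 = 0.9453.
⟨E⟩ = Σ Eᵢ e^(−Eᵢ/kT) / Z = (0.0215·0.8844 + 0.607·0.03115 + 0.615·0.02978) / 0.9453 = 0.059 eV.

0.059 eV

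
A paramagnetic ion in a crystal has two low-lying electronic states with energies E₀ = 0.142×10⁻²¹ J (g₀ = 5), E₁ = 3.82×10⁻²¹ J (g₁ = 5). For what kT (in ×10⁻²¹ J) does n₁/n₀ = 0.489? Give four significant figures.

5.141 ×10⁻²¹ J

n₁/n₀ = (g₁/g₀) exp[−(E₁−E₀)/kT] = 0.489.
⇒ (E₁−E₀)/kT = ln((5/5)/0.489) = ln(2.04499) = 0.715393.
kT = 3.678 ×10⁻²¹ J / 0.715393 = 5.141 ×10⁻²¹ J.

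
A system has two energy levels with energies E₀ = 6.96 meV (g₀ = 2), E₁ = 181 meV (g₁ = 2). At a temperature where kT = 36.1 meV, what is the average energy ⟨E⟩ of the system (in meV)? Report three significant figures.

8.35 meV

Eᵢ/kT = 0.19280, 5.0139.
Z = Σ gᵢe^(−Eᵢ/kT) = 2·e^(−0.19280) + 2·e^(−5.0139) = 1.6493 + 0.013290 = 1.6626.
⟨E⟩ = Σ Eᵢ gᵢe^(−Eᵢ/kT) / Z = (6.96·1.6493 + 181·0.013290) / 1.6626 = 8.35 meV.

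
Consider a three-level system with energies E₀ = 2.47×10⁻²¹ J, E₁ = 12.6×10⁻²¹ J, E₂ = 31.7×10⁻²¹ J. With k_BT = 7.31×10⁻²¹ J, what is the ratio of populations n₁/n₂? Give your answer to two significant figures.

14

n₁/n₂ = exp[−(E₁−E₂)/kT] = exp(−(-19.1 ×10⁻²¹ J)/(7.31 ×10⁻²¹ J)) = exp(2.613) = 14.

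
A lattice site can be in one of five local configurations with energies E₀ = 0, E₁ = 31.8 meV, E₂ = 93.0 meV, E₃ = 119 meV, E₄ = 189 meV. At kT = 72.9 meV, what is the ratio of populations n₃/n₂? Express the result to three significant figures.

0.700

n₃/n₂ = exp[−(E₃−E₂)/kT] = exp(−(26.0 meV)/(72.9 meV)) = exp(-0.35665) = 0.700.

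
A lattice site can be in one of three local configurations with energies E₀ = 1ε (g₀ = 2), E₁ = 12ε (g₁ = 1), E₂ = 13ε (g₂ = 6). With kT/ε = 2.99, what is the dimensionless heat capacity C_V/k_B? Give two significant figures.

Eᵢ/kT = 0.3344, 4.013, 4.348.
Z = Σ gᵢe^(−Eᵢ/kT) = 2·e^(−0.3344) + 1·e^(−4.013) + 6·e^(−4.348) = 1.432 + 0.01808 + 0.07760 = 1.528.
⟨E⟩ = 1.739 ε, ⟨E²⟩ = 11.22 ε².
C_V/k_B = (⟨E²⟩ − ⟨E⟩²)/(kT)² = (11.22 − 3.024)/8.940 = 0.92.

0.92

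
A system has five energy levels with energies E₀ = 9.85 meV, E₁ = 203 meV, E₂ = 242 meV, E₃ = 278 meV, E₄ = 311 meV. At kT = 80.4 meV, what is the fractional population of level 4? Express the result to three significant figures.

Eᵢ/kT = 0.12251, 2.5249, 3.0100, 3.4577, 3.8682.
Z = Σ e^(−Eᵢ/kT) = e^(−0.12251) + e^(−2.5249) + e^(−3.0100) + e^(−3.4577) + e^(−3.8682) = 0.88470 + 0.080066 + 0.049292 + 0.031502 + 0.020896 = 1.0665.
P₄ = e^(−E₄/kT) / Z = 0.020896/1.0665 = 0.0196.

0.0196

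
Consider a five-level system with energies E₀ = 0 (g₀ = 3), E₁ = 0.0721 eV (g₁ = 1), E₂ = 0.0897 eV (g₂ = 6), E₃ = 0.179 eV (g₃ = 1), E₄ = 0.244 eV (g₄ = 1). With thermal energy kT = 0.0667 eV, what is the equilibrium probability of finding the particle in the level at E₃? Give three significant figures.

0.0137

Eᵢ/kT = 0, 1.0810, 1.3448, 2.6837, 3.6582.
Z = Σ gᵢe^(−Eᵢ/kT) = 3·e^(−0) + 1·e^(−1.0810) + 6·e^(−1.3448) + 1·e^(−2.6837) + 1·e^(−3.6582) = 3.0000 + 0.33926 + 1.5636 + 0.068310 + 0.025779 = 4.9969.
P₃ = g₃ e^(−E₃/kT) / Z = 0.068310/4.9969 = 0.0137.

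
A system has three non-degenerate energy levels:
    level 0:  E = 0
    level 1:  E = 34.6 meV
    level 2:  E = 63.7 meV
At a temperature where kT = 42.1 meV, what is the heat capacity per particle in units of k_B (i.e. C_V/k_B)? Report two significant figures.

Eᵢ/kT = 0, 0.8219, 1.513.
Z = Σ e^(−Eᵢ/kT) = e^(−0) + e^(−0.8219) + e^(−1.513) = 1.000 + 0.4396 + 0.2202 = 1.660.
⟨E⟩ = 17.61 meV, ⟨E²⟩ = 855.3 meV².
C_V/k_B = (⟨E²⟩ − ⟨E⟩²)/(kT)² = (855.3 − 310.1)/1772 = 0.31.

0.31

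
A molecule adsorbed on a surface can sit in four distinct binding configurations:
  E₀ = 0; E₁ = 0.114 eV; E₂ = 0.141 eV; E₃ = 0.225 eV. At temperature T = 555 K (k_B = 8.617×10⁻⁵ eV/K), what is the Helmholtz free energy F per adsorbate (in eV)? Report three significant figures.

-0.00684 eV

k_BT = 8.617×10⁻⁵ × 555 K = 0.047824 eV.
Eᵢ/kT = 0, 2.3837, 2.9483, 4.7048.
Z = Σ e^(−Eᵢ/kT) = e^(−0) + e^(−2.3837) + e^(−2.9483) + e^(−4.7048) = 1.0000 + 0.092209 + 0.052429 + 0.0090517 = 1.1537.
F = −kT ln Z = −0.047824 × ln(1.1537) = −0.047824 × 0.14297 = -0.00684 eV.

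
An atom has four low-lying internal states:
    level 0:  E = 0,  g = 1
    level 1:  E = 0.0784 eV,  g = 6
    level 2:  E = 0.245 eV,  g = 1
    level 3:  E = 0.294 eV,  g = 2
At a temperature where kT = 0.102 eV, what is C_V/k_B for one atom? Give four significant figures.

Eᵢ/kT = 0, 0.768627, 2.40196, 2.88235.
Z = Σ gᵢe^(−Eᵢ/kT) = 1·e^(−0) + 6·e^(−0.768627) + 1·e^(−2.40196) + 2·e^(−2.88235) = 1.00000 + 2.78190 + 0.0905403 + 0.112006 = 3.98445.
⟨E⟩ = 0.0685698 eV, ⟨E²⟩ = 0.00808522 eV².
C_V/k_B = (⟨E²⟩ − ⟨E⟩²)/(kT)² = (0.00808522 − 0.00470182)/0.0104040 = 0.3252.

0.3252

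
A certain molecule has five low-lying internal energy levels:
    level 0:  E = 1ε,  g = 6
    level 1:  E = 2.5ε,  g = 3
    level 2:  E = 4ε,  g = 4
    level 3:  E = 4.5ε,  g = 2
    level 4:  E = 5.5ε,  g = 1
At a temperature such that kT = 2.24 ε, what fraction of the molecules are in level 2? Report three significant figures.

Eᵢ/kT = 0.44643, 1.1161, 1.7857, 2.0089, 2.4554.
Z = Σ gᵢe^(−Eᵢ/kT) = 6·e^(−0.44643) + 3·e^(−1.1161) + 4·e^(−1.7857) + 2·e^(−2.0089) + 1·e^(−2.4554) = 3.8395 + 0.98266 + 0.67072 + 0.26827 + 0.085829 = 5.8470.
P₂ = g₂ e^(−E₂/kT) / Z = 0.67072/5.8470 = 0.115.

0.115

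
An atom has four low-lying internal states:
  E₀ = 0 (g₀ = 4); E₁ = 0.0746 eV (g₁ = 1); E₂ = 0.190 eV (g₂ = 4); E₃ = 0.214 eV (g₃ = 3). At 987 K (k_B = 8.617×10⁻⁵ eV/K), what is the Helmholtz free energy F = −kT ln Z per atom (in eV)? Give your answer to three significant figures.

k_BT = 8.617×10⁻⁵ × 987 K = 0.085050 eV.
Eᵢ/kT = 0, 0.87713, 2.2340, 2.5162.
Z = Σ gᵢe^(−Eᵢ/kT) = 4·e^(−0) + 1·e^(−0.87713) + 4·e^(−2.2340) + 3·e^(−2.5162) = 4.0000 + 0.41598 + 0.42840 + 0.24230 = 5.0867.
F = −kT ln Z = −0.085050 × ln(5.0867) = −0.085050 × 1.6266 = -0.138 eV.

-0.138 eV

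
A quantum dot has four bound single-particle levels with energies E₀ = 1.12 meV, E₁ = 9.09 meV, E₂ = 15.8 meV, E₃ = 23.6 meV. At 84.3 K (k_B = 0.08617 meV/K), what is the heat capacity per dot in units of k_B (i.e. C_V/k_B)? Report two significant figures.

0.65

k_BT = 0.08617 × 84.3 K = 7.264 meV.
Eᵢ/kT = 0.1542, 1.251, 2.175, 3.249.
Z = Σ e^(−Eᵢ/kT) = e^(−0.1542) + e^(−1.251) + e^(−2.175) + e^(−3.249) = 0.8571 + 0.2862 + 0.1136 + 0.03881 = 1.296.
⟨E⟩ = 4.840 meV, ⟨E²⟩ = 57.64 meV².
C_V/k_B = (⟨E²⟩ − ⟨E⟩²)/(kT)² = (57.64 − 23.43)/52.77 = 0.65.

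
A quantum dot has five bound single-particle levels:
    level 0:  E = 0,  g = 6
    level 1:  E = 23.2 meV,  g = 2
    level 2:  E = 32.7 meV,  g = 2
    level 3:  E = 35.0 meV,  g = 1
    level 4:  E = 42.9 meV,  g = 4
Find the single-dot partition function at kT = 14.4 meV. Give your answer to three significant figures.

Z = 6.90

Eᵢ/kT = 0, 1.6111, 2.2708, 2.4306, 2.9792.
Z = Σ gᵢe^(−Eᵢ/kT) = 6·e^(−0) + 2·e^(−1.6111) + 2·e^(−2.2708) + 1·e^(−2.4306) + 4·e^(−2.9792) = 6.0000 + 0.39934 + 0.20646 + 0.087984 + 0.20333 = 6.8971.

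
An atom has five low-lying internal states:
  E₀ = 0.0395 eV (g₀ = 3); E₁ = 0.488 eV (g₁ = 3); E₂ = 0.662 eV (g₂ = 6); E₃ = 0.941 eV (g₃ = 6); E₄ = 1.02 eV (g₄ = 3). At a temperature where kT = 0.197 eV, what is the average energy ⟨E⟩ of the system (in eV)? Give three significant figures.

Eᵢ/kT = 0.20051, 2.4772, 3.3604, 4.7766, 5.1777.
Z = Σ gᵢe^(−Eᵢ/kT) = 3·e^(−0.20051) + 3·e^(−2.4772) + 6·e^(−3.3604) + 6·e^(−4.7766) + 3·e^(−5.1777) = 2.4549 + 0.25193 + 0.20833 + 0.050548 + 0.016923 = 2.9826.
⟨E⟩ = Σ Eᵢ gᵢe^(−Eᵢ/kT) / Z = (0.0395·2.4549 + 0.488·0.25193 + 0.662·0.20833 + 0.941·0.050548 + 1.02·0.016923) / 2.9826 = 0.142 eV.

0.142 eV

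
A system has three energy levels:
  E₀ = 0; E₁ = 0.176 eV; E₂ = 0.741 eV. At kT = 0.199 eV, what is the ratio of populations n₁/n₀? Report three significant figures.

n₁/n₀ = exp[−(E₁−E₀)/kT] = exp(−(0.176 eV)/(0.199 eV)) = exp(-0.88442) = 0.413.

0.413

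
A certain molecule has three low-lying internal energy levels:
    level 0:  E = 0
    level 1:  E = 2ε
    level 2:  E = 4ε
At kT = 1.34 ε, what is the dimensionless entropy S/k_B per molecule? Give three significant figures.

0.625

Eᵢ/kT = 0, 1.4925, 2.9851.
Z = Σ e^(−Eᵢ/kT) = e^(−0) + e^(−1.4925) + e^(−2.9851) = 1.0000 + 0.22481 + 0.050534 = 1.2753.
⟨E⟩ = Σ EᵢPᵢ = 0.51106 ε.
S/k_B = ln Z + ⟨E⟩/kT = ln(1.2753) + 0.51106/1.34 = 0.24318 + 0.38139 = 0.625.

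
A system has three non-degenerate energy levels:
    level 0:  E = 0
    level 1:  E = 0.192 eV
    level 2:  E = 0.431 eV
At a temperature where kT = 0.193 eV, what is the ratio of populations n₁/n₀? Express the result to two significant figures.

n₁/n₀ = exp[−(E₁−E₀)/kT] = exp(−(0.192 eV)/(0.193 eV)) = exp(-0.9948) = 0.37.

0.37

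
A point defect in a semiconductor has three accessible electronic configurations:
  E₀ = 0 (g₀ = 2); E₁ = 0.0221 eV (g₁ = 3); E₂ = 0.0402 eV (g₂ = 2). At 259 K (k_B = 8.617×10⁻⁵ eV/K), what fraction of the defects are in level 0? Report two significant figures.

0.58

k_BT = 8.617×10⁻⁵ × 259 K = 0.02232 eV.
Eᵢ/kT = 0, 0.9901, 1.801.
Z = Σ gᵢe^(−Eᵢ/kT) = 2·e^(−0) + 3·e^(−0.9901) + 2·e^(−1.801) = 2.000 + 1.115 + 0.3303 = 3.445.
P₀ = g₀ e^(−E₀/kT) / Z = 2.000/3.445 = 0.58.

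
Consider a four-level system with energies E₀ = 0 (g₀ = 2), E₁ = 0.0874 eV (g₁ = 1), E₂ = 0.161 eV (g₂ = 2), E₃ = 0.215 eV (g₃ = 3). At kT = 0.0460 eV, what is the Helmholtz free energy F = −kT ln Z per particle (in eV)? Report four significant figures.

Eᵢ/kT = 0, 1.90000, 3.50000, 4.67391.
Z = Σ gᵢe^(−Eᵢ/kT) = 2·e^(−0) + 1·e^(−1.90000) + 2·e^(−3.50000) + 3·e^(−4.67391) = 2.00000 + 0.149569 + 0.0603948 + 0.0280071 = 2.23797.
F = −kT ln Z = −0.0460 × ln(2.23797) = −0.0460 × 0.805569 = -0.03706 eV.

-0.03706 eV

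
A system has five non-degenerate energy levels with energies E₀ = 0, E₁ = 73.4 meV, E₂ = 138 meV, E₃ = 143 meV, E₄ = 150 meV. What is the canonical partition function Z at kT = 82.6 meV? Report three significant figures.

Z = 1.94

Eᵢ/kT = 0, 0.88862, 1.6707, 1.7312, 1.8160.
Z = Σ e^(−Eᵢ/kT) = e^(−0) + e^(−0.88862) + e^(−1.6707) + e^(−1.7312) + e^(−1.8160) = 1.0000 + 0.41122 + 0.18812 + 0.17707 + 0.16268 = 1.9391.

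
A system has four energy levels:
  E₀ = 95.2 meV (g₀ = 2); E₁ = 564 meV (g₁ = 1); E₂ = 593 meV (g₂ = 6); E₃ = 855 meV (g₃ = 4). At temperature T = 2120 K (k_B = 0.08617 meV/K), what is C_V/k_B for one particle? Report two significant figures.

1.4

k_BT = 0.08617 × 2120 K = 182.7 meV.
Eᵢ/kT = 0.5211, 3.087, 3.246, 4.680.
Z = Σ gᵢe^(−Eᵢ/kT) = 2·e^(−0.5211) + 1·e^(−3.087) + 6·e^(−3.246) + 4·e^(−4.680) = 1.188 + 0.04564 + 0.2336 + 0.03712 = 1.504.
⟨E⟩ = 205.5 meV, ⟨E²⟩ = 89470 meV².
C_V/k_B = (⟨E²⟩ − ⟨E⟩²)/(kT)² = (89470 − 42230)/33380 = 1.4.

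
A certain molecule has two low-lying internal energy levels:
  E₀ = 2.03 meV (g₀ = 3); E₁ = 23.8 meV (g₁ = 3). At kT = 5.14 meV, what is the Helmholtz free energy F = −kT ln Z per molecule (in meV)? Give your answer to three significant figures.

Eᵢ/kT = 0.39494, 4.6304.
Z = Σ gᵢe^(−Eᵢ/kT) = 3·e^(−0.39494) + 3·e^(−4.6304) = 2.0212 + 0.029253 = 2.0505.
F = −kT ln Z = −5.14 × ln(2.0505) = −5.14 × 0.71808 = -3.69 meV.

-3.69 meV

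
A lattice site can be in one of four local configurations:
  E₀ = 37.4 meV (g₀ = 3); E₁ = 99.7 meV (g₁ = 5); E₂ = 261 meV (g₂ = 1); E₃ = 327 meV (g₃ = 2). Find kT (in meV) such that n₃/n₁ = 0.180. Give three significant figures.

n₃/n₁ = (g₃/g₁) exp[−(E₃−E₁)/kT] = 0.180.
⇒ (E₃−E₁)/kT = ln((2/5)/0.180) = ln(2.2222) = 0.79850.
kT = 227.3 meV / 0.79850 = 285 meV.

285 meV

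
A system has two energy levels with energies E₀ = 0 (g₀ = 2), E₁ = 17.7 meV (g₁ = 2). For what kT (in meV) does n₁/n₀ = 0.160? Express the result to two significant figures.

n₁/n₀ = (g₁/g₀) exp[−(E₁−E₀)/kT] = 0.160.
⇒ (E₁−E₀)/kT = ln((2/2)/0.160) = ln(6.250) = 1.833.
kT = 17.7 meV / 1.833 = 9.7 meV.

9.7 meV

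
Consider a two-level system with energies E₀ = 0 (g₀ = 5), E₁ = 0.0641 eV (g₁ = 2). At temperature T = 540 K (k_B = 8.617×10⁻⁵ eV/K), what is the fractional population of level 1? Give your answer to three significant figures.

0.0916

k_BT = 8.617×10⁻⁵ × 540 K = 0.046532 eV.
Eᵢ/kT = 0, 1.3775.
Z = Σ gᵢe^(−Eᵢ/kT) = 5·e^(−0) + 2·e^(−1.3775) = 5.0000 + 0.50442 = 5.5044.
P₁ = g₁ e^(−E₁/kT) / Z = 0.50442/5.5044 = 0.0916.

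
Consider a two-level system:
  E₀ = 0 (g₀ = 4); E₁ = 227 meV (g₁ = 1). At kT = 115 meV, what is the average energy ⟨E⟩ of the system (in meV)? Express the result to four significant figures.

Eᵢ/kT = 0, 1.97391.
Z = Σ gᵢe^(−Eᵢ/kT) = 4·e^(−0) + 1·e^(−1.97391) = 4.00000 + 0.138913 = 4.13891.
⟨E⟩ = Σ Eᵢ gᵢe^(−Eᵢ/kT) / Z = (0·4.00000 + 227·0.138913) / 4.13891 = 7.619 meV.

7.619 meV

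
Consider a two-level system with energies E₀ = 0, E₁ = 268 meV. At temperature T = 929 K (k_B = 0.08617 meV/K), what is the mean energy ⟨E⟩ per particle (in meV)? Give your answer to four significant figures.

k_BT = 0.08617 × 929 K = 80.0519 meV.
Eᵢ/kT = 0, 3.34783.
Z = Σ e^(−Eᵢ/kT) = e^(−0) + e^(−3.34783) = 1.00000 + 0.0351606 = 1.03516.
⟨E⟩ = Σ Eᵢ e^(−Eᵢ/kT) / Z = (0·1.00000 + 268·0.0351606) / 1.03516 = 9.103 meV.

9.103 meV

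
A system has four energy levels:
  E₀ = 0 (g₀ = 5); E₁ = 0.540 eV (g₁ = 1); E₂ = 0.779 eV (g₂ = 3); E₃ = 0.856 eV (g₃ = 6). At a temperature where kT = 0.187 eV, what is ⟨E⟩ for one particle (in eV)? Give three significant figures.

Eᵢ/kT = 0, 2.8877, 4.1658, 4.5775.
Z = Σ gᵢe^(−Eᵢ/kT) = 5·e^(−0) + 1·e^(−2.8877) + 3·e^(−4.1658) + 6·e^(−4.5775) = 5.0000 + 0.055704 + 0.046552 + 0.061683 = 5.1639.
⟨E⟩ = Σ Eᵢ gᵢe^(−Eᵢ/kT) / Z = (0·5.0000 + 0.540·0.055704 + 0.779·0.046552 + 0.856·0.061683) / 5.1639 = 0.0231 eV.

0.0231 eV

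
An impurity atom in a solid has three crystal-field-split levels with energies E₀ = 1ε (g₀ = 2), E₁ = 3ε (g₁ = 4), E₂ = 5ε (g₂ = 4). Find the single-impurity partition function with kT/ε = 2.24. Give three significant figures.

Z = 2.76

Eᵢ/kT = 0.44643, 1.3393, 2.2321.
Z = Σ gᵢe^(−Eᵢ/kT) = 2·e^(−0.44643) + 4·e^(−1.3393) + 4·e^(−2.2321) = 1.2798 + 1.0481 + 0.42921 = 2.7571.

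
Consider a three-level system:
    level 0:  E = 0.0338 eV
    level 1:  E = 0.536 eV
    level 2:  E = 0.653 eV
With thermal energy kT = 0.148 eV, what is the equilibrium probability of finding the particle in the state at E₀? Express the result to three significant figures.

Eᵢ/kT = 0.22838, 3.6216, 4.4122.
Z = Σ e^(−Eᵢ/kT) = e^(−0.22838) + e^(−3.6216) + e^(−4.4122) = 0.79582 + 0.026740 + 0.012128 = 0.83469.
P₀ = e^(−E₀/kT) / Z = 0.79582/0.83469 = 0.953.

0.953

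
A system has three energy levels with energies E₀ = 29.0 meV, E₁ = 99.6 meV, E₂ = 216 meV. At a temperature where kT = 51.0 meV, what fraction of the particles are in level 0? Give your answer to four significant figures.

0.7837

Eᵢ/kT = 0.568627, 1.95294, 4.23529.
Z = Σ e^(−Eᵢ/kT) = e^(−0.568627) + e^(−1.95294) + e^(−4.23529) = 0.566302 + 0.141856 + 0.0144756 = 0.722634.
P₀ = e^(−E₀/kT) / Z = 0.566302/0.722634 = 0.7837.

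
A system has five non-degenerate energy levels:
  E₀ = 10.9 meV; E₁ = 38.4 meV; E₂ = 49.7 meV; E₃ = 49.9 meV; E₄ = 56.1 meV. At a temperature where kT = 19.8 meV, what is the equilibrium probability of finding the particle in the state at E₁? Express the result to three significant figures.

0.153

Eᵢ/kT = 0.55051, 1.9394, 2.5101, 2.5202, 2.8333.
Z = Σ e^(−Eᵢ/kT) = e^(−0.55051) + e^(−1.9394) + e^(−2.5101) + e^(−2.5202) + e^(−2.8333) = 0.57666 + 0.14379 + 0.081260 + 0.080444 + 0.058818 = 0.94097.
P₁ = e^(−E₁/kT) / Z = 0.14379/0.94097 = 0.153.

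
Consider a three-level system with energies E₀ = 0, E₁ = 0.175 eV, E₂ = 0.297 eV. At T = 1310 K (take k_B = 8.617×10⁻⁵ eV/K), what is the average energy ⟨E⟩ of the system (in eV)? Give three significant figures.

0.0456 eV

k_BT = 8.617×10⁻⁵ × 1310 K = 0.11288 eV.
Eᵢ/kT = 0, 1.5503, 2.6311.
Z = Σ e^(−Eᵢ/kT) = e^(−0) + e^(−1.5503) + e^(−2.6311) = 1.0000 + 0.21218 + 0.071999 = 1.2842.
⟨E⟩ = Σ Eᵢ e^(−Eᵢ/kT) / Z = (0·1.0000 + 0.175·0.21218 + 0.297·0.071999) / 1.2842 = 0.0456 eV.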